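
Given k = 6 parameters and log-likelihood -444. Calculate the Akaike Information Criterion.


AIC = 2k - 2*loglik = 2(6) - 2(-444).
= 12 + 888 = 900.

900


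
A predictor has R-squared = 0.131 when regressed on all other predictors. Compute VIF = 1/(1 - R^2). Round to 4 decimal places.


VIF = 1 / (1 - 0.131).
= 1 / 0.869 = 1.1507.

1.1507


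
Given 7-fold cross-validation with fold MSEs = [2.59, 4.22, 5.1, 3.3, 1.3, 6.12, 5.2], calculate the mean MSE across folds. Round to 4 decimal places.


Add all fold MSEs: 27.8300.
Divide by k = 7: 27.8300/7 = 3.9757.

3.9757


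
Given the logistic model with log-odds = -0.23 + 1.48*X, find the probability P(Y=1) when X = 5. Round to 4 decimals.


Linear predictor: z = -0.23 + 1.48 * 5 = 7.1700.
P = 1/(1 + exp(-7.1700)) = 1/(1 + 0.0008) = 0.9992.

0.9992


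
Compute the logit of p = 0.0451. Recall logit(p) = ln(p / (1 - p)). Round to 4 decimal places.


The odds are p/(1-p) = 0.0451 / 0.9549 = 0.0472.
logit(p) = ln(0.0472) = -3.0527.

-3.0527


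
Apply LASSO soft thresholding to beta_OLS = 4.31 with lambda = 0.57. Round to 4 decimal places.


Check: |4.31| = 4.31 vs lambda = 0.57.
Since |beta| > lambda, coefficient = sign(beta)*(|beta| - lambda) = 3.7400.
Soft-thresholded coefficient = 3.7400.

3.7400


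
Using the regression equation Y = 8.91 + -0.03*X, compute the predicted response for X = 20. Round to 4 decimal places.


Substitute X = 20 into the equation:
Y = 8.91 + -0.03 * 20 = 8.91 + -0.6000 = 8.3100.

8.3100


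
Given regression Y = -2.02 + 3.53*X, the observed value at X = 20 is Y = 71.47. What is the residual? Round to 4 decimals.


Compute yhat = -2.02 + (3.53)(20) = 68.5800.
Residual = actual - predicted = 71.47 - 68.5800 = 2.8900.

2.8900


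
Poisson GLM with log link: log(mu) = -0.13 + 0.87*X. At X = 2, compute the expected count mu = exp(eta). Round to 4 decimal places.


eta = -0.13 + 0.87 * 2 = 1.6100.
mu = exp(1.6100) = 5.0028.

5.0028


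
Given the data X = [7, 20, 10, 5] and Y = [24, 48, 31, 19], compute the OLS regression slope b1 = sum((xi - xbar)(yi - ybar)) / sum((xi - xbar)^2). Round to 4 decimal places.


The sample means are xbar = 10.5000 and ybar = 30.5000.
Compute S_xx = 133.0000 and S_xy = 252.0000.
Slope b1 = S_xy / S_xx = 252.0000 / 133.0000 = 1.8947.

1.8947


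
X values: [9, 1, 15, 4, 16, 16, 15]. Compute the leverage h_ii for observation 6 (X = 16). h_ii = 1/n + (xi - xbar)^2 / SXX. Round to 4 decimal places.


Mean of X: xbar = 10.8571.
SXX = 234.8571.
For X = 16: h = 1/7 + (16 - 10.8571)^2/234.8571 = 0.2555.

0.2555


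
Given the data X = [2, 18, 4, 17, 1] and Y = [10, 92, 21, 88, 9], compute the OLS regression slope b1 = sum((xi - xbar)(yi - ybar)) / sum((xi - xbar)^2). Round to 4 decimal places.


Calculate xbar = 8.4000, ybar = 44.0000.
S_xx = 281.2000, S_xy = 1417.0000.
Using b1 = S_xy / S_xx = 1417.0000 / 281.2000, we get b1 = 5.0391.

5.0391


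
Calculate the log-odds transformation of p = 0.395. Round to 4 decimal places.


Compute the odds: 0.395/0.605 = 0.6529.
Take the natural log: ln(0.6529) = -0.4263.

-0.4263


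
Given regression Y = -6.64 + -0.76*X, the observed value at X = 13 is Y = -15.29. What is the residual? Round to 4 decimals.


Compute yhat = -6.64 + (-0.76)(13) = -16.5200.
Residual = actual - predicted = -15.29 - -16.5200 = 1.2300.

1.2300


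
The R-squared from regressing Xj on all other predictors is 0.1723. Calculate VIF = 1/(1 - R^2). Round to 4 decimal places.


Using VIF = 1/(1 - R^2_j):
1 - 0.1723 = 0.8277.
VIF = 1.2082.

1.2082


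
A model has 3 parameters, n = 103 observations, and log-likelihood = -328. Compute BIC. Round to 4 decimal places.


ln(103) = 4.634729.
k * ln(n) = 3 * 4.634729 = 13.904187.
-2L = 656.
BIC = 13.904187 + 656 = 669.904187, which rounds to 669.9042.

669.9042


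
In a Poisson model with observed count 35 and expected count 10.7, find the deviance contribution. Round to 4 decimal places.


Compute y*ln(y/mu) = 35*ln(35/10.7) = 35*1.185104 = 41.478640.
y - mu = 24.3.
D = 2*(41.478640 - (24.3)) = 34.357280, which rounds to 34.3573.

34.3573


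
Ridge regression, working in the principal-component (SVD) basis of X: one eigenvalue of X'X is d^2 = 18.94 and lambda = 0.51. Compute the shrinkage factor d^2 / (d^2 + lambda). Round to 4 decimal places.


Denominator = d^2 + lambda = 18.94 + 0.51 = 19.4500.
Shrinkage = 18.94 / 19.4500 = 0.9738.

0.9738


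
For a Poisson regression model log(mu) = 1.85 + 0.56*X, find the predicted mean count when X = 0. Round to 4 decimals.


Compute eta = 1.85 + 0.56 * 0 = 1.8500.
Apply inverse link: mu = e^1.8500 = 6.3598.

6.3598


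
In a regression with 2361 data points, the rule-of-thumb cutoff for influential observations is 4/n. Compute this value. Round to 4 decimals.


Using the rule of thumb:
Threshold = 4 / 2361 = 0.0017.

0.0017


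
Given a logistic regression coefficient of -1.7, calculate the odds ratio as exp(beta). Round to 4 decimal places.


Odds ratio = exp(beta) = exp(-1.7).
= 0.1827.

0.1827


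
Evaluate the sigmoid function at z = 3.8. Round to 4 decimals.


exp(-3.8000) = 0.0224.
1 + exp(-z) = 1.0224.
sigmoid = 1/1.0224 = 0.9781.

0.9781


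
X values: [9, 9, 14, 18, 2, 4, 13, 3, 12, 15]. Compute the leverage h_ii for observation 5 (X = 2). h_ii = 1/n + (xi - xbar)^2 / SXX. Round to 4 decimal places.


Compute xbar = 9.9000 with n = 10 observations.
SXX = 268.9000.
Leverage = 1/10 + (2 - 9.9000)^2/268.9000 = 0.3321.

0.3321


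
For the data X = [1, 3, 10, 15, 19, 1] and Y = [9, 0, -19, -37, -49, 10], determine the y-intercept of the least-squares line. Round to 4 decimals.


The slope is b1 = -3.2162.
Sample means are xbar = 8.1667 and ybar = -14.3333.
Intercept: b0 = -14.3333 - (-3.2162)(8.1667) = 11.9321.

11.9321


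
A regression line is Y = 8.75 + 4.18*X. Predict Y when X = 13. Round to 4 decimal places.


Predicted value:
Y = 8.75 + (4.18)(13) = 8.75 + 54.3400 = 63.0900.

63.0900


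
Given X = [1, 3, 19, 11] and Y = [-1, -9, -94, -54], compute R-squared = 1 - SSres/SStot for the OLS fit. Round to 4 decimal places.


Fit the OLS line: b0 = 5.0936, b1 = -5.2463.
SSres = 5.6847.
SStot = 5593.0000.
R^2 = 1 - 5.6847/5593.0000 = 0.9990.

0.9990


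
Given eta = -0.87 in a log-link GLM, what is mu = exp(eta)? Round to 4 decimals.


The inverse log link gives:
mu = exp(-0.87) = 0.4190.

0.4190


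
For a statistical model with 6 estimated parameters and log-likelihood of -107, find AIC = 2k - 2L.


AIC = 2*6 - 2*(-107).
= 12 + 214 = 226.

226


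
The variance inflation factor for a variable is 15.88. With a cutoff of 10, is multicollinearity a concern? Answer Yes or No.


Compare VIF = 15.88 to the threshold of 10.
15.88 >= 10, so the answer is Yes.

Yes


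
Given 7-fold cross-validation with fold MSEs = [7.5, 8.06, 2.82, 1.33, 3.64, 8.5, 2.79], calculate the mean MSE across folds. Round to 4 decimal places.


Sum of fold MSEs = 34.6400.
Average = 34.6400 / 7 = 4.9486.

4.9486


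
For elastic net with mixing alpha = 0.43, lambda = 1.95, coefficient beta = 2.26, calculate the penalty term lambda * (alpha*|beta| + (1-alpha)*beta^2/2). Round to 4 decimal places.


L1 component = 0.43 * |2.26| = 0.9718.
L2 component = 0.57 * 2.26^2 / 2 = 1.4557.
Penalty = 1.95 * (0.9718 + 1.4557) = 1.95 * 2.4275 = 4.7336.

4.7336


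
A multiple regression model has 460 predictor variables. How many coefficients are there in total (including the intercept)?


Each predictor gets one coefficient, plus one intercept.
Total parameters = 460 + 1 = 461.

461


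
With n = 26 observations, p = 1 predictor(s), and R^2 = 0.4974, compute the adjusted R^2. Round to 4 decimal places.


Using the formula:
(1 - 0.4974) = 0.5026.
Multiply by 25/24: 0.5026 * 25 = 12.5650, then 12.5650 / 24 = 0.5235.
Adj R^2 = 1 - 0.5235 = 0.4765.

0.4765


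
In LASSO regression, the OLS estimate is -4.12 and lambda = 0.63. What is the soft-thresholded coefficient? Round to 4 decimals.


Check: |-4.12| = 4.12 vs lambda = 0.63.
Since |beta| > lambda, coefficient = sign(beta)*(|beta| - lambda) = -3.4900.
Soft-thresholded coefficient = -3.4900.

-3.4900


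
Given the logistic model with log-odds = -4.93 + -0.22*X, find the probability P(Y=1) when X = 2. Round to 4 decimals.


z = -4.93 + -0.22 * 2 = -5.3700.
Sigmoid: P = 1 / (1 + exp(5.3700)) = 0.0046.

0.0046


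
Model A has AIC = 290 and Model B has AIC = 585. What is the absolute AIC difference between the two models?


Absolute difference = |290 - 585| = 295.
The model with lower AIC (A) is preferred.

295


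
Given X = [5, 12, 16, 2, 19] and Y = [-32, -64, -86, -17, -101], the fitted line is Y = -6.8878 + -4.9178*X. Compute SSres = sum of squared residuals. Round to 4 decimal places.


Compute predicted values, then residuals = yi - yhat_i.
Residuals: [-0.5232, 1.9014, -0.4274, -0.2766, -0.6740].
SSres = sum(residual^2) = 4.6025.

4.6025


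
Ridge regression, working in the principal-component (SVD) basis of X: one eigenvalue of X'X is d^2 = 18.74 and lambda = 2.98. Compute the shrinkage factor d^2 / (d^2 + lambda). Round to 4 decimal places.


Compute the denominator: 18.74 + 2.98 = 21.7200.
Shrinkage factor = 18.74 / 21.7200 = 0.8628.

0.8628


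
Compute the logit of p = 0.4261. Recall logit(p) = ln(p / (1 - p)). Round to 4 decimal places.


1 - p = 0.5739.
p/(1-p) = 0.7425.
logit = ln(0.7425) = -0.2978.

-0.2978


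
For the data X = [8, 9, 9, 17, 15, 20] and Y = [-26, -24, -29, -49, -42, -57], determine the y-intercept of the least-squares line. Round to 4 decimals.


The slope is b1 = -2.6746.
Sample means are xbar = 13.0000 and ybar = -37.8333.
Intercept: b0 = -37.8333 - (-2.6746)(13.0000) = -3.0635.

-3.0635


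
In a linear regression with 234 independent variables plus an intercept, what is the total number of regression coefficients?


Total coefficients = number of predictors + 1 (for the intercept).
= 234 + 1 = 235.

235


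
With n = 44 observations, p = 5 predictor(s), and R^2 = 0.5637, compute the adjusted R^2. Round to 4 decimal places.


Plug in: Adj R^2 = 1 - (1 - 0.5637) * 43/38.
= 1 - 0.4363 * 43/38
= 1 - 18.7609 / 38
= 1 - 0.4937 = 0.5063.

0.5063


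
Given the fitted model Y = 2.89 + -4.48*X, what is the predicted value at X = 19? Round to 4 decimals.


Substitute X = 19 into the equation:
Y = 2.89 + -4.48 * 19 = 2.89 + -85.1200 = -82.2300.

-82.2300


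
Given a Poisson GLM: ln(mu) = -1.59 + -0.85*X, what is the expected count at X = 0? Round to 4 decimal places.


Linear predictor: eta = -1.59 + (-0.85)(0) = -1.5900.
Expected count: mu = exp(-1.5900) = 0.2039.

0.2039


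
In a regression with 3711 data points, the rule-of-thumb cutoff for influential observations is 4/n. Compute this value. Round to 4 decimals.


Using the rule of thumb:
Threshold = 4 / 3711 = 0.0011.

0.0011


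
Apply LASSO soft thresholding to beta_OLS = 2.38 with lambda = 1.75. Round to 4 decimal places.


Absolute value: |2.38| = 2.38.
Compare to lambda = 1.75.
Since |beta| > lambda, coefficient = sign(beta)*(|beta| - lambda) = 0.6300.

0.6300


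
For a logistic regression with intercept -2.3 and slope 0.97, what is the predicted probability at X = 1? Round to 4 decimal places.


Linear predictor: z = -2.3 + 0.97 * 1 = -1.3300.
P = 1/(1 + exp(1.3300)) = 1/(1 + 3.7810) = 0.2092.

0.2092


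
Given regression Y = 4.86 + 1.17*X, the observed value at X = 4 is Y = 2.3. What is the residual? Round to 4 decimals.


Predicted = 4.86 + 1.17 * 4 = 9.5400.
Residual = 2.3 - 9.5400 = -7.2400.

-7.2400


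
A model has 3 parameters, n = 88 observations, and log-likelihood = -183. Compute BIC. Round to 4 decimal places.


k * ln(n) = 3 * ln(88) = 3 * 4.477337 = 13.432011.
-2 * loglik = -2 * (-183) = 366.
BIC = 13.432011 + 366 = 379.432011, which rounds to 379.4320.

379.4320


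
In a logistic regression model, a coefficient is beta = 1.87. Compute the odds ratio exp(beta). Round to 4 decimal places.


The odds ratio is computed as:
OR = e^(1.87) = 6.4883.

6.4883


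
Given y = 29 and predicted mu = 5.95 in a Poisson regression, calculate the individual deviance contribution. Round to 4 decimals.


Compute y*ln(y/mu) = 29*ln(29/5.95) = 29*1.583905 = 45.933245.
y - mu = 23.05.
D = 2*(45.933245 - (23.05)) = 45.766490, which rounds to 45.7665.

45.7665


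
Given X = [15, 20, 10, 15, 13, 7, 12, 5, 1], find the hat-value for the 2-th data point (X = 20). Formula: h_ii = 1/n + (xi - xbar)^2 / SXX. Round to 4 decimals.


Mean of X: xbar = 10.8889.
SXX = 270.8889.
For X = 20: h = 1/9 + (20 - 10.8889)^2/270.8889 = 0.4176.

0.4176


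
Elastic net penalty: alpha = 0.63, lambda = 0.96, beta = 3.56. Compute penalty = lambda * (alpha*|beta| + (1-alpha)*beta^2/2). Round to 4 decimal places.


L1 component = 0.63 * |3.56| = 2.2428.
L2 component = 0.37 * 3.56^2 / 2 = 2.3446.
Penalty = 0.96 * (2.2428 + 2.3446) = 0.96 * 4.5874 = 4.4039.

4.4039


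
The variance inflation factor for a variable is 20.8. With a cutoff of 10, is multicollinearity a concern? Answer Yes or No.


Check: VIF = 20.8 vs threshold = 10.
Since 20.8 >= 10, the answer is Yes.

Yes


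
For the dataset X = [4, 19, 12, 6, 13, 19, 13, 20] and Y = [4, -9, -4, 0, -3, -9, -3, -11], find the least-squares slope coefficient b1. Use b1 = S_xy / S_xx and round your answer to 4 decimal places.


Calculate xbar = 13.2500, ybar = -4.3750.
S_xx = 251.5000, S_xy = -208.2500.
Using b1 = S_xy / S_xx = -208.2500 / 251.5000, we get b1 = -0.8280.

-0.8280


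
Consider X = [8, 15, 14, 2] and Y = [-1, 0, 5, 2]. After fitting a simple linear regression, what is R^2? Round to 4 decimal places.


Fit the OLS line: b0 = 0.8276, b1 = 0.0690.
SSres = 20.4828.
SStot = 21.0000.
R^2 = 1 - 20.4828/21.0000 = 0.0246.

0.0246


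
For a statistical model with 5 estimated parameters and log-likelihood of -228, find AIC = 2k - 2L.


AIC = 2*5 - 2*(-228).
= 10 + 456 = 466.

466


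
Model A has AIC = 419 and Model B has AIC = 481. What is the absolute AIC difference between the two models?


Absolute difference = |419 - 481| = 62.
The model with lower AIC (A) is preferred.

62


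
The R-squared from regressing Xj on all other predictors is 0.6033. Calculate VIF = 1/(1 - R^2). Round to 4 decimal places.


Using VIF = 1/(1 - R^2_j):
1 - 0.6033 = 0.3967.
VIF = 2.5208.

2.5208


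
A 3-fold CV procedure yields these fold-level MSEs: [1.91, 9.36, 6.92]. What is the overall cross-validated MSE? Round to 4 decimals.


Sum of fold MSEs = 18.1900.
Average = 18.1900 / 3 = 6.0633.

6.0633


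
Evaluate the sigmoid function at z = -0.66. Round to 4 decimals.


Compute exp(0.6600) = 1.9348.
Sigmoid = 1 / (1 + 1.9348) = 1 / 2.9348 = 0.3407.

0.3407


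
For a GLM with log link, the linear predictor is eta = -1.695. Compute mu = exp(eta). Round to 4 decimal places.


The inverse log link gives:
mu = exp(-1.695) = 0.1836.

0.1836


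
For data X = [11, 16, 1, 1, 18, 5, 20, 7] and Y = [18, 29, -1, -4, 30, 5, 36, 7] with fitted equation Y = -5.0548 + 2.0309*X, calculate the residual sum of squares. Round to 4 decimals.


For each point, residual = actual - predicted.
Residuals: [0.7149, 1.5604, 2.0239, -0.9761, -1.5014, -0.0997, 0.4368, -2.1615].
Sum of squared residuals = 15.1219.

15.1219


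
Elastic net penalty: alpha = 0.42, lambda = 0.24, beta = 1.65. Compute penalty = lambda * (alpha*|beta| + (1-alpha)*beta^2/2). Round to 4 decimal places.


alpha * |beta| = 0.42 * 1.65 = 0.6930.
(1-alpha) * beta^2/2 = 0.58 * 2.7225/2 = 0.7895.
Total = 0.24 * (0.6930 + 0.7895) = 0.3558.

0.3558


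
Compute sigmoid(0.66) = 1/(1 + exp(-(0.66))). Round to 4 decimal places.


Compute exp(-0.6600) = 0.5169.
Sigmoid = 1 / (1 + 0.5169) = 1 / 1.5169 = 0.6593.

0.6593


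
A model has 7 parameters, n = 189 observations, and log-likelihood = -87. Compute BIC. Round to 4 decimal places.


k * ln(n) = 7 * ln(189) = 7 * 5.241747 = 36.692229.
-2 * loglik = -2 * (-87) = 174.
BIC = 36.692229 + 174 = 210.692229, which rounds to 210.6922.

210.6922


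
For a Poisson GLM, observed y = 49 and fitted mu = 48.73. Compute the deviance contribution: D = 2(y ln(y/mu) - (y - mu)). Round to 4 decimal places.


Compute y*ln(y/mu) = 49*ln(49/48.73) = 49*0.005525 = 0.270725.
y - mu = 0.27.
D = 2*(0.270725 - (0.27)) = 0.001450, which rounds to 0.0015.

0.0015


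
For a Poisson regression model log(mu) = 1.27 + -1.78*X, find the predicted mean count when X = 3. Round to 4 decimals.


Linear predictor: eta = 1.27 + (-1.78)(3) = -4.0700.
Expected count: mu = exp(-4.0700) = 0.0171.

0.0171


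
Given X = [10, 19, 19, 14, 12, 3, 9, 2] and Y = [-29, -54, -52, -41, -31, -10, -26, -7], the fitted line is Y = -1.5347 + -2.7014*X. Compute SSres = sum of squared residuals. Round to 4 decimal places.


Compute predicted values, then residuals = yi - yhat_i.
Residuals: [-0.4513, -1.1387, 0.8613, -1.6457, 2.9515, -0.3611, -0.1527, -0.0625].
SSres = sum(residual^2) = 13.8194.

13.8194


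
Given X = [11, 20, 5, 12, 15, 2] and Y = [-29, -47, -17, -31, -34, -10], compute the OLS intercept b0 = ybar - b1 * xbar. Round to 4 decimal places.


Compute b1 = -1.9829 from the OLS formula.
With xbar = 10.8333 and ybar = -28.0000, the intercept is:
b0 = -28.0000 - -1.9829 * 10.8333 = -6.5182.

-6.5182


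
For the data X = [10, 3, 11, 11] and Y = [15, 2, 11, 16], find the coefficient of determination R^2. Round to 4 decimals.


The fitted line is Y = -2.2961 + 1.5196*X.
SSres = 18.6704, SStot = 122.0000.
R^2 = 1 - SSres/SStot = 0.8470.

0.8470


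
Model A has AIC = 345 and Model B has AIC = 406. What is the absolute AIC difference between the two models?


Absolute difference = |345 - 406| = 61.
The model with lower AIC (A) is preferred.

61


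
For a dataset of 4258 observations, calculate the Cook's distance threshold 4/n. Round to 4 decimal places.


Cook's distance cutoff = 4/n = 4/4258.
= 0.0009.

0.0009


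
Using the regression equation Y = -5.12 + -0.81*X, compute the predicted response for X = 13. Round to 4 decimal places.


Plug X = 13 into Y = -5.12 + -0.81*X:
Y = -5.12 + -10.5300 = -15.6500.

-15.6500


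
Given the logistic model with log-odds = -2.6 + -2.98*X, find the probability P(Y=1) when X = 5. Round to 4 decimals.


z = -2.6 + -2.98 * 5 = -17.5000.
Sigmoid: P = 1 / (1 + exp(17.5000)) = 0.0000.

0.0000


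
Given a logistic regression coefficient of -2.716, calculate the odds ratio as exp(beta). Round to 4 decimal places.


Odds ratio = exp(beta) = exp(-2.716).
= 0.0661.

0.0661


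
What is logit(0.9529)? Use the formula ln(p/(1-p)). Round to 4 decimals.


The odds are p/(1-p) = 0.9529 / 0.0471 = 20.2314.
logit(p) = ln(20.2314) = 3.0072.

3.0072


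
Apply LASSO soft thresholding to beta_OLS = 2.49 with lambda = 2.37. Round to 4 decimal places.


|beta_OLS| = 2.49.
lambda = 2.37.
Since |beta| > lambda, coefficient = sign(beta)*(|beta| - lambda) = 0.1200.
Result = 0.1200.

0.1200


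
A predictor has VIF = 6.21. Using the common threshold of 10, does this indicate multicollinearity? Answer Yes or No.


Check: VIF = 6.21 vs threshold = 10.
Since 6.21 < 10, the answer is No.

No


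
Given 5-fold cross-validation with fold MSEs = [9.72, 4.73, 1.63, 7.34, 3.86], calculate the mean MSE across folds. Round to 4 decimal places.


Add all fold MSEs: 27.2800.
Divide by k = 5: 27.2800/5 = 5.4560.

5.4560


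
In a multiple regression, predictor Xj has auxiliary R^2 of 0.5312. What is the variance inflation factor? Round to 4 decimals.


Denominator: 1 - 0.5312 = 0.4688.
VIF = 1 / 0.4688 = 2.1331.

2.1331


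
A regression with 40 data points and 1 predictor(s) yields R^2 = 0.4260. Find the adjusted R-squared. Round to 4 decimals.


Plug in: Adj R^2 = 1 - (1 - 0.4260) * 39/38.
= 1 - 0.5740 * 39/38
= 1 - 22.3860 / 38
= 1 - 0.5891 = 0.4109.

0.4109


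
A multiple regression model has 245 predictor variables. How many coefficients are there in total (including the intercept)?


Total coefficients = number of predictors + 1 (for the intercept).
= 245 + 1 = 246.

246


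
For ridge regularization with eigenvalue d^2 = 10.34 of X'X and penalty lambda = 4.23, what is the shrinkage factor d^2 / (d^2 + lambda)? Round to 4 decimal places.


Compute the denominator: 10.34 + 4.23 = 14.5700.
Shrinkage factor = 10.34 / 14.5700 = 0.7097.

0.7097


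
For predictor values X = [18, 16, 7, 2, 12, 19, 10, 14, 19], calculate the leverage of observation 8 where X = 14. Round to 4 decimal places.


Mean of X: xbar = 13.0000.
SXX = 274.0000.
For X = 14: h = 1/9 + (14 - 13.0000)^2/274.0000 = 0.1148.

0.1148


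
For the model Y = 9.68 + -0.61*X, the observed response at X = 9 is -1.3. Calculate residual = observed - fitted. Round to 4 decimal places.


Compute yhat = 9.68 + (-0.61)(9) = 4.1900.
Residual = actual - predicted = -1.3 - 4.1900 = -5.4900.

-5.4900


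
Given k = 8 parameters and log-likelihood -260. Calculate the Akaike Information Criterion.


AIC = 2k - 2*loglik = 2(8) - 2(-260).
= 16 + 520 = 536.

536


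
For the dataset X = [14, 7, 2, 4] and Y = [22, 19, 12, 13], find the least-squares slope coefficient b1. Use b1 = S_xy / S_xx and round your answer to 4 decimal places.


First compute the means: xbar = 6.7500, ybar = 16.5000.
Then S_xx = sum((xi - xbar)^2) = 82.7500.
S_xy = sum((xi - xbar)(yi - ybar)) = 71.5000.
b1 = S_xy / S_xx = 71.5000 / 82.7500 = 0.8640.

0.8640


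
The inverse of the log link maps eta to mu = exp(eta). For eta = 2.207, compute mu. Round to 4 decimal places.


mu = exp(eta) = exp(2.207).
= 9.0884.

9.0884


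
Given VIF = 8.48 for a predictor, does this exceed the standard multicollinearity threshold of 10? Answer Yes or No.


The threshold is 10.
VIF = 8.48 is < 10.
Multicollinearity indication: No.

No


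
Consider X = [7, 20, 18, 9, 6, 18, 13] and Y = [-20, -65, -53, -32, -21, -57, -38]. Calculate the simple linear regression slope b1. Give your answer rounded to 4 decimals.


Calculate xbar = 13.0000, ybar = -40.8571.
S_xx = 200.0000, S_xy = -610.0000.
Using b1 = S_xy / S_xx = -610.0000 / 200.0000, we get b1 = -3.0500.

-3.0500


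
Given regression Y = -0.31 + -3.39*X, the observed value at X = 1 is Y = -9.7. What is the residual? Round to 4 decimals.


Compute yhat = -0.31 + (-3.39)(1) = -3.7000.
Residual = actual - predicted = -9.7 - -3.7000 = -6.0000.

-6.0000


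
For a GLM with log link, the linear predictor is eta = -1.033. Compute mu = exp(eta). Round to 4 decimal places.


The inverse log link gives:
mu = exp(-1.033) = 0.3559.

0.3559


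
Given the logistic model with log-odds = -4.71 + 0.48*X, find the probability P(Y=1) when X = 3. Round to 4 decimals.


Linear predictor: z = -4.71 + 0.48 * 3 = -3.2700.
P = 1/(1 + exp(3.2700)) = 1/(1 + 26.3113) = 0.0366.

0.0366


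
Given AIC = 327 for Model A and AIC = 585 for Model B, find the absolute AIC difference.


Compute |327 - 585| = 258.
Model A has the smaller AIC.

258


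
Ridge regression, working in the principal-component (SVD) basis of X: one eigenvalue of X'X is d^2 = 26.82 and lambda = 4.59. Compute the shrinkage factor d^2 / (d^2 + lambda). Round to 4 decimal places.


d^2 + lambda = 26.82 + 4.59 = 31.4100.
Shrinkage factor = 26.82/31.4100 = 0.8539.

0.8539


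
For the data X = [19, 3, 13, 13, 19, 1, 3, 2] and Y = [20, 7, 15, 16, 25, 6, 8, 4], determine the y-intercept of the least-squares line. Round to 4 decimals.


The slope is b1 = 0.9484.
Sample means are xbar = 9.1250 and ybar = 12.6250.
Intercept: b0 = 12.6250 - (0.9484)(9.1250) = 3.9706.

3.9706


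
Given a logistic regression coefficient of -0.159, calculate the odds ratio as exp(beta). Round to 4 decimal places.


Odds ratio = exp(beta) = exp(-0.159).
= 0.8530.

0.8530


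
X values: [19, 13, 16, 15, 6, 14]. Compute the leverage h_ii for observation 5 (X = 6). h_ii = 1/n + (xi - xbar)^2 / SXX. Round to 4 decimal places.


n = 6, xbar = 13.8333.
SXX = sum((xi - xbar)^2) = 94.8333.
h = 1/6 + (6 - 13.8333)^2 / 94.8333 = 0.8137.

0.8137


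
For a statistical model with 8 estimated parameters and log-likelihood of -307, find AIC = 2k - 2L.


AIC = 2k - 2*loglik = 2(8) - 2(-307).
= 16 + 614 = 630.

630


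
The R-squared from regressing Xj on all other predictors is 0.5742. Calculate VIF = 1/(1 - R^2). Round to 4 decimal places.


VIF = 1 / (1 - 0.5742).
= 1 / 0.4258 = 2.3485.

2.3485


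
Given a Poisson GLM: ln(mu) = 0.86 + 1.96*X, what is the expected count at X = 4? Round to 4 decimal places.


Linear predictor: eta = 0.86 + (1.96)(4) = 8.7000.
Expected count: mu = exp(8.7000) = 6002.9122.

6002.9122


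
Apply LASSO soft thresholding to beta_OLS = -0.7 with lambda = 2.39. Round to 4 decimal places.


Absolute value: |-0.7| = 0.7.
Compare to lambda = 2.39.
Since |beta| <= lambda, the coefficient is set to 0.

0.0000


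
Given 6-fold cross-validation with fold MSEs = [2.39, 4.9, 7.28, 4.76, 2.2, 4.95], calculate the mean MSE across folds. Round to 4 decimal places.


Add all fold MSEs: 26.4800.
Divide by k = 6: 26.4800/6 = 4.4133.

4.4133


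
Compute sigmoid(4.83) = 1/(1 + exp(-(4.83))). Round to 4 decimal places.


Compute exp(-4.8300) = 0.0080.
Sigmoid = 1 / (1 + 0.0080) = 1 / 1.0080 = 0.9921.

0.9921


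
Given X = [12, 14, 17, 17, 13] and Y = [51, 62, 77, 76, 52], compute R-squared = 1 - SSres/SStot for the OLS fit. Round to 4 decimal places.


The fitted line is Y = -15.0472 + 5.3868*X.
SSres = 14.0283, SStot = 629.2000.
R^2 = 1 - SSres/SStot = 0.9777.

0.9777


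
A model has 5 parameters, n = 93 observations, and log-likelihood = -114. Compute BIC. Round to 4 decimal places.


k * ln(n) = 5 * ln(93) = 5 * 4.532599 = 22.662995.
-2 * loglik = -2 * (-114) = 228.
BIC = 22.662995 + 228 = 250.662995, which rounds to 250.6630.

250.6630


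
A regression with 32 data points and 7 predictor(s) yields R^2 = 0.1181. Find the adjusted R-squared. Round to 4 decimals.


Adjusted R^2 = 1 - (1 - R^2) * (n-1)/(n-p-1).
(1 - R^2) = 0.8819.
(n-1)/(n-p-1) = 31/24.
(1 - R^2) * (n-1) = 0.8819 * 31 = 27.3389.
Divide by (n-p-1): 27.3389 / 24 = 1.1391.
Adj R^2 = 1 - 1.1391 = -0.1391.

-0.1391


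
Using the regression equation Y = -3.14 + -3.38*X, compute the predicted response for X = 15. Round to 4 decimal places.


Predicted value:
Y = -3.14 + (-3.38)(15) = -3.14 + -50.7000 = -53.8400.

-53.8400


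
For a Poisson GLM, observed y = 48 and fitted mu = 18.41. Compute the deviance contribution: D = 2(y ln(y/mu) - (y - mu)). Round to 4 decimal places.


y/mu = 48/18.41 = 2.607279 (approx.), and ln(48/18.41) = 0.958307.
y * ln(y/mu) = 48 * 0.958307 = 45.998736.
y - mu = 29.59.
D = 2 * (45.998736 - 29.59) = 32.817472, which rounds to 32.8175.

32.8175


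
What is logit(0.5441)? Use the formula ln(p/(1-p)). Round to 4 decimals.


Compute the odds: 0.5441/0.4559 = 1.1935.
Take the natural log: ln(1.1935) = 0.1769.

0.1769


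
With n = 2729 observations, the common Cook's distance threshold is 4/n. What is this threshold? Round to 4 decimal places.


Cook's distance cutoff = 4/n = 4/2729.
= 0.0015.

0.0015


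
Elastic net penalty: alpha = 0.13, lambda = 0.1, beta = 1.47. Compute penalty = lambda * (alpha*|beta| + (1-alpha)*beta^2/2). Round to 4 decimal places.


L1 component = 0.13 * |1.47| = 0.1911.
L2 component = 0.87 * 1.47^2 / 2 = 0.9400.
Penalty = 0.1 * (0.1911 + 0.9400) = 0.1 * 1.1311 = 0.1131.

0.1131


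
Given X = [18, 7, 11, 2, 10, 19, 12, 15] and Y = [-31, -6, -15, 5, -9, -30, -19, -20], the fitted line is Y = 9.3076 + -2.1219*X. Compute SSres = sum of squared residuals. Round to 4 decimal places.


Predicted values from Y = 9.3076 + -2.1219*X.
Residuals: [-2.1134, -0.4543, -0.9667, -0.0638, 2.9114, 1.0085, -2.8448, 2.5209].
SSres = 29.5526.

29.5526


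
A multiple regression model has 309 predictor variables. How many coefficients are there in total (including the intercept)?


Including the intercept, the model has 309 predictor coefficients + 1 intercept.
Total = 310.

310


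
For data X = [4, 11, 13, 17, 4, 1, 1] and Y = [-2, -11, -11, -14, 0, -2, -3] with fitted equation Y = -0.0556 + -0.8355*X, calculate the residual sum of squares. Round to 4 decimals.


Compute predicted values, then residuals = yi - yhat_i.
Residuals: [1.3976, -1.7539, -0.0829, 0.2591, 3.3976, -1.1089, -2.1089].
SSres = sum(residual^2) = 22.3243.

22.3243


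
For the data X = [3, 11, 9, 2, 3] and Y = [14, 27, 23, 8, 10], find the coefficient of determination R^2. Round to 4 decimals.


The fitted line is Y = 5.3333 + 1.9762*X.
SSres = 10.7619, SStot = 273.2000.
R^2 = 1 - SSres/SStot = 0.9606.

0.9606


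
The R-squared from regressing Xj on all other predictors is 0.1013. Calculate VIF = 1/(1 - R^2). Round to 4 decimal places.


Using VIF = 1/(1 - R^2_j):
1 - 0.1013 = 0.8987.
VIF = 1.1127.

1.1127


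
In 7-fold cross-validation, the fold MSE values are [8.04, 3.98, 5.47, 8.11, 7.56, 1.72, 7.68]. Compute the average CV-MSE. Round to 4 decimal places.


Total MSE across folds = 42.5600.
CV-MSE = 42.5600/7 = 6.0800.

6.0800


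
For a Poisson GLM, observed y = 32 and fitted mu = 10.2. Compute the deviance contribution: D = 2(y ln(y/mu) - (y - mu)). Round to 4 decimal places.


Compute y*ln(y/mu) = 32*ln(32/10.2) = 32*1.143348 = 36.587136.
y - mu = 21.8.
D = 2*(36.587136 - (21.8)) = 29.574272, which rounds to 29.5743.

29.5743


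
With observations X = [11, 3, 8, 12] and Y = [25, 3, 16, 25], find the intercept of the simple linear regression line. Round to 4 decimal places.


Compute b1 = 2.5612 from the OLS formula.
With xbar = 8.5000 and ybar = 17.2500, the intercept is:
b0 = 17.2500 - 2.5612 * 8.5000 = -4.5204.

-4.5204


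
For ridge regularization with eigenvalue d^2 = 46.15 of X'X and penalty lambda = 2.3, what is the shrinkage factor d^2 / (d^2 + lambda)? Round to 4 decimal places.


d^2 + lambda = 46.15 + 2.3 = 48.4500.
Shrinkage factor = 46.15/48.4500 = 0.9525.

0.9525


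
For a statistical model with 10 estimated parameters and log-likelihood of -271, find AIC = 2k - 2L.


AIC = 2*10 - 2*(-271).
= 20 + 542 = 562.

562


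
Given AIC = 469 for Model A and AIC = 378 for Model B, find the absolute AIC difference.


|AIC_A - AIC_B| = |469 - 378| = 91.
Model B is preferred (lower AIC).

91


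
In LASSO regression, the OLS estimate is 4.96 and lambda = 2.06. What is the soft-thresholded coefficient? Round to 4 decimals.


Check: |4.96| = 4.96 vs lambda = 2.06.
Since |beta| > lambda, coefficient = sign(beta)*(|beta| - lambda) = 2.9000.
Soft-thresholded coefficient = 2.9000.

2.9000


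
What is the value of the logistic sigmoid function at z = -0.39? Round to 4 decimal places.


First, exp(0.3900) = 1.4770.
Then sigma(z) = 1/(1 + 1.4770) = 0.4037.

0.4037


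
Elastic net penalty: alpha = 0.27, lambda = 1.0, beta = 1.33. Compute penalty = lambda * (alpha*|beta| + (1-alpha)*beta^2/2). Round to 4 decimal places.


Compute:
L1 = 0.27 * 1.33 = 0.3591.
L2 = 0.73 * 1.33^2 / 2 = 0.6456.
Penalty = 1.0 * (0.3591 + 0.6456) = 1.0047.

1.0047


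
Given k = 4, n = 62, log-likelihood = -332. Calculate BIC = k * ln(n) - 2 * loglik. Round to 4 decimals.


Compute k*ln(n) = 4*ln(62) = 4*4.127134 = 16.508536.
Then -2*loglik = 664.
BIC = 16.508536 + 664 = 680.508536, which rounds to 680.5085.

680.5085


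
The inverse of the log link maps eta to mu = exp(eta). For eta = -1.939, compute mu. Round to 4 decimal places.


Apply the inverse link:
mu = e^-1.939 = 0.1438.

0.1438


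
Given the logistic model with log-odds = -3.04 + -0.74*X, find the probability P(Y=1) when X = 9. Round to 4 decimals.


Linear predictor: z = -3.04 + -0.74 * 9 = -9.7000.
P = 1/(1 + exp(9.7000)) = 1/(1 + 16317.6072) = 0.0001.

0.0001


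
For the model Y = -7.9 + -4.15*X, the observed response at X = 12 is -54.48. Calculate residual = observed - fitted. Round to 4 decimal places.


Predicted = -7.9 + -4.15 * 12 = -57.7000.
Residual = -54.48 - -57.7000 = 3.2200.

3.2200


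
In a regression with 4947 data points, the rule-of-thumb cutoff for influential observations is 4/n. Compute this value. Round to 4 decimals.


The threshold is 4/n.
4/4947 = 0.0008.

0.0008


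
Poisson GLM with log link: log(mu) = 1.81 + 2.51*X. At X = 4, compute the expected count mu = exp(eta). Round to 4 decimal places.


Compute eta = 1.81 + 2.51 * 4 = 11.8500.
Apply inverse link: mu = e^11.8500 = 140084.3472.

140084.3472


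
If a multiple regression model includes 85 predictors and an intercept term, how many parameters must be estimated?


Including the intercept, the model has 85 predictor coefficients + 1 intercept.
Total = 86.

86


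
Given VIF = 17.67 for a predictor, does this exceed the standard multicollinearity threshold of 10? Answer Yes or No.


The threshold is 10.
VIF = 17.67 is >= 10.
Multicollinearity indication: Yes.

Yes


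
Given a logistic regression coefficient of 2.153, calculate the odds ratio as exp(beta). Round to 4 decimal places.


The odds ratio is computed as:
OR = e^(2.153) = 8.6107.

8.6107


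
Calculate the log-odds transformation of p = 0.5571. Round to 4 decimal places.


1 - p = 0.4429.
p/(1-p) = 1.2578.
logit = ln(1.2578) = 0.2294.

0.2294


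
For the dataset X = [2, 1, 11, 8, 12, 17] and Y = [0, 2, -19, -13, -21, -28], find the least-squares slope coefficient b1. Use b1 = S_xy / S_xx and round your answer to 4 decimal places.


Calculate xbar = 8.5000, ybar = -13.1667.
S_xx = 189.5000, S_xy = -367.5000.
Using b1 = S_xy / S_xx = -367.5000 / 189.5000, we get b1 = -1.9393.

-1.9393


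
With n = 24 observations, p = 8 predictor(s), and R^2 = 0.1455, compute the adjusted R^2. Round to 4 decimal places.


Adjusted R^2 = 1 - (1 - R^2) * (n-1)/(n-p-1).
(1 - R^2) = 0.8545.
(n-1)/(n-p-1) = 23/15.
(1 - R^2) * (n-1) = 0.8545 * 23 = 19.6535.
Divide by (n-p-1): 19.6535 / 15 = 1.3102.
Adj R^2 = 1 - 1.3102 = -0.3102.

-0.3102


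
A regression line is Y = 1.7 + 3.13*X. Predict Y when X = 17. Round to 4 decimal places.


Predicted value:
Y = 1.7 + (3.13)(17) = 1.7 + 53.2100 = 54.9100.

54.9100


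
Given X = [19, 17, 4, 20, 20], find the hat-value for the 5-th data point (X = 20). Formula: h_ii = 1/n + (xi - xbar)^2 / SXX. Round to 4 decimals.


Mean of X: xbar = 16.0000.
SXX = 186.0000.
For X = 20: h = 1/5 + (20 - 16.0000)^2/186.0000 = 0.2860.

0.2860


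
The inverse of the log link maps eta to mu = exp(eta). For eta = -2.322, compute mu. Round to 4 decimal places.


mu = exp(eta) = exp(-2.322).
= 0.0981.

0.0981


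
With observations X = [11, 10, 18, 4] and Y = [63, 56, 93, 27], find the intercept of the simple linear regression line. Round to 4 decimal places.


First find the slope: b1 = 4.7165.
Means: xbar = 10.7500, ybar = 59.7500.
b0 = ybar - b1 * xbar = 59.7500 - 4.7165 * 10.7500 = 9.0481.

9.0481


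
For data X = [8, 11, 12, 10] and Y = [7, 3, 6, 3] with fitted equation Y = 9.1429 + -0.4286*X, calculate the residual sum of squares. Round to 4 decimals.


Predicted values from Y = 9.1429 + -0.4286*X.
Residuals: [1.2859, -1.4283, 2.0003, -1.8569].
SSres = 11.1429.

11.1429


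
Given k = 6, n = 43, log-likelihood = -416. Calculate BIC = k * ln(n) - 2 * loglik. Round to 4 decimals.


Compute k*ln(n) = 6*ln(43) = 6*3.761200 = 22.567200.
Then -2*loglik = 832.
BIC = 22.567200 + 832 = 854.567200, which rounds to 854.5672.

854.5672


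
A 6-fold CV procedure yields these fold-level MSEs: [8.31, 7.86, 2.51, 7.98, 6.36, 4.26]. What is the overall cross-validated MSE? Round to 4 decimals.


Total MSE across folds = 37.2800.
CV-MSE = 37.2800/6 = 6.2133.

6.2133


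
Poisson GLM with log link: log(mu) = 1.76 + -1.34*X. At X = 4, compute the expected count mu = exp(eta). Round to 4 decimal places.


eta = 1.76 + -1.34 * 4 = -3.6000.
mu = exp(-3.6000) = 0.0273.

0.0273


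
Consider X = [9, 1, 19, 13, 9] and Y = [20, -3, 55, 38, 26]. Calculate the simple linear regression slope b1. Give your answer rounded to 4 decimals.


Calculate xbar = 10.2000, ybar = 27.2000.
S_xx = 172.8000, S_xy = 562.8000.
Using b1 = S_xy / S_xx = 562.8000 / 172.8000, we get b1 = 3.2569.

3.2569


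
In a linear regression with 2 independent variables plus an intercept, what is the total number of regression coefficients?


Including the intercept, the model has 2 predictor coefficients + 1 intercept.
Total = 3.

3


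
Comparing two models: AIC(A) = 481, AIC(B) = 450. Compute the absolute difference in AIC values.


Compute |481 - 450| = 31.
Model B has the smaller AIC.

31


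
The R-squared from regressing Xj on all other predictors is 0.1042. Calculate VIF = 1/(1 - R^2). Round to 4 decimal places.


Denominator: 1 - 0.1042 = 0.8958.
VIF = 1 / 0.8958 = 1.1163.

1.1163


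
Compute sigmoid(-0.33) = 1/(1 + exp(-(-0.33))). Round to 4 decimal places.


First, exp(0.3300) = 1.3910.
Then sigma(z) = 1/(1 + 1.3910) = 0.4182.

0.4182


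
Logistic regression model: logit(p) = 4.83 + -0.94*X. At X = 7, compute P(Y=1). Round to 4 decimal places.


Linear predictor: z = 4.83 + -0.94 * 7 = -1.7500.
P = 1/(1 + exp(1.7500)) = 1/(1 + 5.7546) = 0.1480.

0.1480


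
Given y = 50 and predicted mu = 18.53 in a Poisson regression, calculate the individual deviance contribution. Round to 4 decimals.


Compute y*ln(y/mu) = 50*ln(50/18.53) = 50*0.992632 = 49.631600.
y - mu = 31.47.
D = 2*(49.631600 - (31.47)) = 36.323200, which rounds to 36.3232.

36.3232


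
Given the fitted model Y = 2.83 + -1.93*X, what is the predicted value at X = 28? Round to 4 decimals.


Substitute X = 28 into the equation:
Y = 2.83 + -1.93 * 28 = 2.83 + -54.0400 = -51.2100.

-51.2100


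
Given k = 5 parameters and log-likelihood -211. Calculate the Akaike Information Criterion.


AIC = 2k - 2*loglik = 2(5) - 2(-211).
= 10 + 422 = 432.

432


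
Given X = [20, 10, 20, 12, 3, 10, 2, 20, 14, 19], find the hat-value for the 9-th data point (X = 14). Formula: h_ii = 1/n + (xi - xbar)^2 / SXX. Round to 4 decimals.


Mean of X: xbar = 13.0000.
SXX = 424.0000.
For X = 14: h = 1/10 + (14 - 13.0000)^2/424.0000 = 0.1024.

0.1024


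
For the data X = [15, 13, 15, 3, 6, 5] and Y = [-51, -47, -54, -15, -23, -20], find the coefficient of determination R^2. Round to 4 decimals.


Fit the OLS line: b0 = -4.4712, b1 = -3.2136.
SSres = 6.7729.
SStot = 1530.0000.
R^2 = 1 - 6.7729/1530.0000 = 0.9956.

0.9956


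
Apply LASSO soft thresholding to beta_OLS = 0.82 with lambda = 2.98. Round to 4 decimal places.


|beta_OLS| = 0.82.
lambda = 2.98.
Since |beta| <= lambda, the coefficient is set to 0.
Result = 0.0000.

0.0000


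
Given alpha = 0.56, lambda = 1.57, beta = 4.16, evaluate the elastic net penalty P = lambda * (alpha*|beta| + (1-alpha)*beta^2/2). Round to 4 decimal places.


L1 component = 0.56 * |4.16| = 2.3296.
L2 component = 0.44 * 4.16^2 / 2 = 3.8072.
Penalty = 1.57 * (2.3296 + 3.8072) = 1.57 * 6.1368 = 9.6348.

9.6348


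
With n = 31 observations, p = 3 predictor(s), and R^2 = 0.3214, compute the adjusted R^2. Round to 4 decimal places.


Adjusted R^2 = 1 - (1 - R^2) * (n-1)/(n-p-1).
(1 - R^2) = 0.6786.
(n-1)/(n-p-1) = 30/27.
(1 - R^2) * (n-1) = 0.6786 * 30 = 20.3580.
Divide by (n-p-1): 20.3580 / 27 = 0.7540.
Adj R^2 = 1 - 0.7540 = 0.2460.

0.2460


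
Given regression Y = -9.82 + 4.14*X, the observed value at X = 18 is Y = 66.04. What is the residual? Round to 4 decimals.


Fitted value at X = 18 is yhat = -9.82 + 4.14*18 = 64.7000.
Residual = 66.04 - 64.7000 = 1.3400.

1.3400
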